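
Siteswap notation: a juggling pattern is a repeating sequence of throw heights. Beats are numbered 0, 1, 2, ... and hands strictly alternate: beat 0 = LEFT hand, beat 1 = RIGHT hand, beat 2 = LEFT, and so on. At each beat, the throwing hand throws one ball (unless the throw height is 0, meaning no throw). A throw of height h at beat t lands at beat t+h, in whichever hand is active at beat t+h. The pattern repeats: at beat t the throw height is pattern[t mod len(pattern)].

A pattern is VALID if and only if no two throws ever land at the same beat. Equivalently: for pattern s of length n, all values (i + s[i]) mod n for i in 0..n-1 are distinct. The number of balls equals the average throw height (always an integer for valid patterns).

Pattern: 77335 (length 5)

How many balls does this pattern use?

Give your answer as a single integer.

Pattern = [7, 7, 3, 3, 5], length n = 5
  position 0: throw height = 7, running sum = 7
  position 1: throw height = 7, running sum = 14
  position 2: throw height = 3, running sum = 17
  position 3: throw height = 3, running sum = 20
  position 4: throw height = 5, running sum = 25
Total sum = 25; balls = sum / n = 25 / 5 = 5

Answer: 5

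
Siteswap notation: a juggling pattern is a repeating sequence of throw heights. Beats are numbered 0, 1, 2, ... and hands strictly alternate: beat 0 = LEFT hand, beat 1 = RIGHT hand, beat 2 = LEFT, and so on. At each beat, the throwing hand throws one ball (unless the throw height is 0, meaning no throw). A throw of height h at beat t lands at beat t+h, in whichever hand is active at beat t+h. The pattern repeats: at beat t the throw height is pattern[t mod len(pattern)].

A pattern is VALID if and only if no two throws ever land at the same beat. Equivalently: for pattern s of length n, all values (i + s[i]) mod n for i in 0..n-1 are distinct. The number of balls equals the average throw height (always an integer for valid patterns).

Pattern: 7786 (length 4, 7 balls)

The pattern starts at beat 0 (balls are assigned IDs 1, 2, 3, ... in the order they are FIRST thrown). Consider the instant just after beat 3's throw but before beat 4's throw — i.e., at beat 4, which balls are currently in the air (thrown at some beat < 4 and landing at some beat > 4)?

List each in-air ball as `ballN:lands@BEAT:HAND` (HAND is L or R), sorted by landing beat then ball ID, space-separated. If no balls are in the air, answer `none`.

Answer: ball1:lands@7:R ball2:lands@8:L ball4:lands@9:R ball3:lands@10:L

Derivation:
Beat 0 (L): throw ball1 h=7 -> lands@7:R; in-air after throw: [b1@7:R]
Beat 1 (R): throw ball2 h=7 -> lands@8:L; in-air after throw: [b1@7:R b2@8:L]
Beat 2 (L): throw ball3 h=8 -> lands@10:L; in-air after throw: [b1@7:R b2@8:L b3@10:L]
Beat 3 (R): throw ball4 h=6 -> lands@9:R; in-air after throw: [b1@7:R b2@8:L b4@9:R b3@10:L]
Beat 4 (L): throw ball5 h=7 -> lands@11:R; in-air after throw: [b1@7:R b2@8:L b4@9:R b3@10:L b5@11:R]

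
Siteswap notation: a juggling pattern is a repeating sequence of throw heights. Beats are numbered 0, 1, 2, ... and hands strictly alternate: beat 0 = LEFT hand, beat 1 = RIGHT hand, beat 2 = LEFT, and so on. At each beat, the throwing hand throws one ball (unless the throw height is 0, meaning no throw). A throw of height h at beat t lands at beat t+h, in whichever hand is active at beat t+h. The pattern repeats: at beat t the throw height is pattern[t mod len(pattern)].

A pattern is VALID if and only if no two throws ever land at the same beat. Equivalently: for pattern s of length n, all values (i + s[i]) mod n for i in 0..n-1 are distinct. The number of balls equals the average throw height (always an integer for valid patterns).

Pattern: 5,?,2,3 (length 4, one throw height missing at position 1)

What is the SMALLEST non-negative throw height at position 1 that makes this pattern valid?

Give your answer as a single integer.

i=0: (0 + 5) mod 4 = 1
i=1: s[i]=? (unknown)
i=2: (2 + 2) mod 4 = 0
i=3: (3 + 3) mod 4 = 2
Known residues: [0, 1, 2]; need a permutation of 0..3, so missing residue r = 3
Need (1 + s) mod 4 = 3; smallest s = (3 - 1) mod 4 = 2

Answer: 2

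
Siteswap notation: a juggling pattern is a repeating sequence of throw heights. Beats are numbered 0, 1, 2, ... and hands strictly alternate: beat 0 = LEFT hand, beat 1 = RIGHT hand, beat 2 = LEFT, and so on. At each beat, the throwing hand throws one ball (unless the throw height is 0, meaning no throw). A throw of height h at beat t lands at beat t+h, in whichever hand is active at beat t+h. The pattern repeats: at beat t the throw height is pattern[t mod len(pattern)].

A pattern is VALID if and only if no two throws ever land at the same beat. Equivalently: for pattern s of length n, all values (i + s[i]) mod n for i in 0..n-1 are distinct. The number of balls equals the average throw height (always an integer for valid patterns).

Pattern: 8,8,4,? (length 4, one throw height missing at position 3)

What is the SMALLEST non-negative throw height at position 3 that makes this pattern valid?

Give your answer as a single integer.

i=0: (0 + 8) mod 4 = 0
i=1: (1 + 8) mod 4 = 1
i=2: (2 + 4) mod 4 = 2
i=3: s[i]=? (unknown)
Known residues: [0, 1, 2]; need a permutation of 0..3, so missing residue r = 3
Need (3 + s) mod 4 = 3; smallest s = (3 - 3) mod 4 = 0

Answer: 0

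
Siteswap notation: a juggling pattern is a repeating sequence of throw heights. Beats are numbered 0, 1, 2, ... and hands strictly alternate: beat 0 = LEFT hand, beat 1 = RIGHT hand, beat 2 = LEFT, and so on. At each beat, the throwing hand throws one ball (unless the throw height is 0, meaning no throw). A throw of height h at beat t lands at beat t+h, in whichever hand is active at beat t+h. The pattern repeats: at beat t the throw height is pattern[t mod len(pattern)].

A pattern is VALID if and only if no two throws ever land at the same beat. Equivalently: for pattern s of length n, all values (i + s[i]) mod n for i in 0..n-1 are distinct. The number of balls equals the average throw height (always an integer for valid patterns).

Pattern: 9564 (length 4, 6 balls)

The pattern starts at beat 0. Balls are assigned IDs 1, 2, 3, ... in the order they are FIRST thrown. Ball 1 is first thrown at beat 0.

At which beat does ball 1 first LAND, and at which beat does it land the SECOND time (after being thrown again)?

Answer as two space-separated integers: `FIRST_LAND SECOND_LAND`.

Beat 0 (L): throw ball1 h=9 -> lands@9:R; in-air after throw: [b1@9:R]
Beat 1 (R): throw ball2 h=5 -> lands@6:L; in-air after throw: [b2@6:L b1@9:R]
Beat 2 (L): throw ball3 h=6 -> lands@8:L; in-air after throw: [b2@6:L b3@8:L b1@9:R]
Beat 3 (R): throw ball4 h=4 -> lands@7:R; in-air after throw: [b2@6:L b4@7:R b3@8:L b1@9:R]
Beat 4 (L): throw ball5 h=9 -> lands@13:R; in-air after throw: [b2@6:L b4@7:R b3@8:L b1@9:R b5@13:R]
Beat 5 (R): throw ball6 h=5 -> lands@10:L; in-air after throw: [b2@6:L b4@7:R b3@8:L b1@9:R b6@10:L b5@13:R]
Beat 6 (L): throw ball2 h=6 -> lands@12:L; in-air after throw: [b4@7:R b3@8:L b1@9:R b6@10:L b2@12:L b5@13:R]
Beat 7 (R): throw ball4 h=4 -> lands@11:R; in-air after throw: [b3@8:L b1@9:R b6@10:L b4@11:R b2@12:L b5@13:R]
Beat 8 (L): throw ball3 h=9 -> lands@17:R; in-air after throw: [b1@9:R b6@10:L b4@11:R b2@12:L b5@13:R b3@17:R]
Beat 9 (R): throw ball1 h=5 -> lands@14:L; in-air after throw: [b6@10:L b4@11:R b2@12:L b5@13:R b1@14:L b3@17:R]
Beat 10 (L): throw ball6 h=6 -> lands@16:L; in-air after throw: [b4@11:R b2@12:L b5@13:R b1@14:L b6@16:L b3@17:R]
Beat 11 (R): throw ball4 h=4 -> lands@15:R; in-air after throw: [b2@12:L b5@13:R b1@14:L b4@15:R b6@16:L b3@17:R]
Beat 12 (L): throw ball2 h=9 -> lands@21:R; in-air after throw: [b5@13:R b1@14:L b4@15:R b6@16:L b3@17:R b2@21:R]
Beat 13 (R): throw ball5 h=5 -> lands@18:L; in-air after throw: [b1@14:L b4@15:R b6@16:L b3@17:R b5@18:L b2@21:R]
Beat 14 (L): throw ball1 h=6 -> lands@20:L; in-air after throw: [b4@15:R b6@16:L b3@17:R b5@18:L b1@20:L b2@21:R]
Ball 1: thrown@0 h=9 -> first land @9; rethrown@9 h=5 -> second land @14

Answer: 9 14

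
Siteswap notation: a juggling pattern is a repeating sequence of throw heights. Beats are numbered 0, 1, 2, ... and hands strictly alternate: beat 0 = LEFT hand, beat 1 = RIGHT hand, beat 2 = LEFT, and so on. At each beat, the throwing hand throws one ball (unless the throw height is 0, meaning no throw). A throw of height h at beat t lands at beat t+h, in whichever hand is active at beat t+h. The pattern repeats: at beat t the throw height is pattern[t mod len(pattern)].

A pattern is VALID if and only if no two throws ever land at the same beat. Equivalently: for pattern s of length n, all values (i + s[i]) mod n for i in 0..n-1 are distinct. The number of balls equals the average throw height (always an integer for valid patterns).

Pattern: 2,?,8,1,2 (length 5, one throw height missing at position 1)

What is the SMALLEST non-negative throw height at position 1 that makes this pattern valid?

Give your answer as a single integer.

Answer: 2

Derivation:
i=0: (0 + 2) mod 5 = 2
i=1: s[i]=? (unknown)
i=2: (2 + 8) mod 5 = 0
i=3: (3 + 1) mod 5 = 4
i=4: (4 + 2) mod 5 = 1
Known residues: [0, 1, 2, 4]; need a permutation of 0..4, so missing residue r = 3
Need (1 + s) mod 5 = 3; smallest s = (3 - 1) mod 5 = 2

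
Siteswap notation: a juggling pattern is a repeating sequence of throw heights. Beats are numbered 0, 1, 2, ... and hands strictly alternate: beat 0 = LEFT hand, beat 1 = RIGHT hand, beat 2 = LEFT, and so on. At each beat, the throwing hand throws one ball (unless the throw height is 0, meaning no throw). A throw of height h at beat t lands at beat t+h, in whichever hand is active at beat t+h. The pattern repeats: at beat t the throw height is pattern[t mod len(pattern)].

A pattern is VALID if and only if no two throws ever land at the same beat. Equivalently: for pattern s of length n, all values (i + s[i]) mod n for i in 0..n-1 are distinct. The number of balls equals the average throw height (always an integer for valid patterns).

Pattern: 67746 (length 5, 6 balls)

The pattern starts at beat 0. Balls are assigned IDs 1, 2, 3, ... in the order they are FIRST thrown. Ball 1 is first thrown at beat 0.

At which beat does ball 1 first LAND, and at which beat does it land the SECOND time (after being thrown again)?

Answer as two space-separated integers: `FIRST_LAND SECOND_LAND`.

Answer: 6 13

Derivation:
Beat 0 (L): throw ball1 h=6 -> lands@6:L; in-air after throw: [b1@6:L]
Beat 1 (R): throw ball2 h=7 -> lands@8:L; in-air after throw: [b1@6:L b2@8:L]
Beat 2 (L): throw ball3 h=7 -> lands@9:R; in-air after throw: [b1@6:L b2@8:L b3@9:R]
Beat 3 (R): throw ball4 h=4 -> lands@7:R; in-air after throw: [b1@6:L b4@7:R b2@8:L b3@9:R]
Beat 4 (L): throw ball5 h=6 -> lands@10:L; in-air after throw: [b1@6:L b4@7:R b2@8:L b3@9:R b5@10:L]
Beat 5 (R): throw ball6 h=6 -> lands@11:R; in-air after throw: [b1@6:L b4@7:R b2@8:L b3@9:R b5@10:L b6@11:R]
Beat 6 (L): throw ball1 h=7 -> lands@13:R; in-air after throw: [b4@7:R b2@8:L b3@9:R b5@10:L b6@11:R b1@13:R]
Beat 7 (R): throw ball4 h=7 -> lands@14:L; in-air after throw: [b2@8:L b3@9:R b5@10:L b6@11:R b1@13:R b4@14:L]
Beat 8 (L): throw ball2 h=4 -> lands@12:L; in-air after throw: [b3@9:R b5@10:L b6@11:R b2@12:L b1@13:R b4@14:L]
Beat 9 (R): throw ball3 h=6 -> lands@15:R; in-air after throw: [b5@10:L b6@11:R b2@12:L b1@13:R b4@14:L b3@15:R]
Beat 10 (L): throw ball5 h=6 -> lands@16:L; in-air after throw: [b6@11:R b2@12:L b1@13:R b4@14:L b3@15:R b5@16:L]
Beat 11 (R): throw ball6 h=7 -> lands@18:L; in-air after throw: [b2@12:L b1@13:R b4@14:L b3@15:R b5@16:L b6@18:L]
Beat 12 (L): throw ball2 h=7 -> lands@19:R; in-air after throw: [b1@13:R b4@14:L b3@15:R b5@16:L b6@18:L b2@19:R]
Beat 13 (R): throw ball1 h=4 -> lands@17:R; in-air after throw: [b4@14:L b3@15:R b5@16:L b1@17:R b6@18:L b2@19:R]
Ball 1: thrown@0 h=6 -> first land @6; rethrown@6 h=7 -> second land @13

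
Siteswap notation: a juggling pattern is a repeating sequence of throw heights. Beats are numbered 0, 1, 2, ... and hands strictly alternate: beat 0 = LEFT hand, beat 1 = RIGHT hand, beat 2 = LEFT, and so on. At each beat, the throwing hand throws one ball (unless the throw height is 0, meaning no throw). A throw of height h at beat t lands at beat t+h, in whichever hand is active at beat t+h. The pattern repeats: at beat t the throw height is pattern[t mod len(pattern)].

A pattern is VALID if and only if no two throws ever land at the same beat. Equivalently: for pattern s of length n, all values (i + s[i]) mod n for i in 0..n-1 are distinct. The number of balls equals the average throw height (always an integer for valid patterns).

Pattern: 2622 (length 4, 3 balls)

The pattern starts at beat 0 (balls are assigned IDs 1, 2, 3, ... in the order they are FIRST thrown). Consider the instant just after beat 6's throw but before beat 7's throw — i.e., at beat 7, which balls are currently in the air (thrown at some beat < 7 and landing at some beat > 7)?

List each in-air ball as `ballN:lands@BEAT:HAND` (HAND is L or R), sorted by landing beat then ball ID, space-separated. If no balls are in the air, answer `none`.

Answer: ball1:lands@8:L ball3:lands@11:R

Derivation:
Beat 0 (L): throw ball1 h=2 -> lands@2:L; in-air after throw: [b1@2:L]
Beat 1 (R): throw ball2 h=6 -> lands@7:R; in-air after throw: [b1@2:L b2@7:R]
Beat 2 (L): throw ball1 h=2 -> lands@4:L; in-air after throw: [b1@4:L b2@7:R]
Beat 3 (R): throw ball3 h=2 -> lands@5:R; in-air after throw: [b1@4:L b3@5:R b2@7:R]
Beat 4 (L): throw ball1 h=2 -> lands@6:L; in-air after throw: [b3@5:R b1@6:L b2@7:R]
Beat 5 (R): throw ball3 h=6 -> lands@11:R; in-air after throw: [b1@6:L b2@7:R b3@11:R]
Beat 6 (L): throw ball1 h=2 -> lands@8:L; in-air after throw: [b2@7:R b1@8:L b3@11:R]
Beat 7 (R): throw ball2 h=2 -> lands@9:R; in-air after throw: [b1@8:L b2@9:R b3@11:R]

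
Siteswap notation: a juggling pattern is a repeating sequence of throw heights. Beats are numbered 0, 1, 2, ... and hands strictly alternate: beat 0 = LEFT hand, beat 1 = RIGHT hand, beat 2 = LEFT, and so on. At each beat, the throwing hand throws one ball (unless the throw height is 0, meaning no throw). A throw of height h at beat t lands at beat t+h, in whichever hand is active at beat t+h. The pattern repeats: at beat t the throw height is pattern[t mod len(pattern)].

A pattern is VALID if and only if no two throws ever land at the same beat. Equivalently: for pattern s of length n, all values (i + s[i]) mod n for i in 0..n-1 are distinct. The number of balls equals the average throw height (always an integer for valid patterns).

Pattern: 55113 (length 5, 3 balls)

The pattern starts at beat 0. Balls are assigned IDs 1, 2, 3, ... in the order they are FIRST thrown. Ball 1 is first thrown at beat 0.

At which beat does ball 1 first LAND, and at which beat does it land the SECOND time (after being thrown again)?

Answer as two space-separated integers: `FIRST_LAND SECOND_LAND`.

Answer: 5 10

Derivation:
Beat 0 (L): throw ball1 h=5 -> lands@5:R; in-air after throw: [b1@5:R]
Beat 1 (R): throw ball2 h=5 -> lands@6:L; in-air after throw: [b1@5:R b2@6:L]
Beat 2 (L): throw ball3 h=1 -> lands@3:R; in-air after throw: [b3@3:R b1@5:R b2@6:L]
Beat 3 (R): throw ball3 h=1 -> lands@4:L; in-air after throw: [b3@4:L b1@5:R b2@6:L]
Beat 4 (L): throw ball3 h=3 -> lands@7:R; in-air after throw: [b1@5:R b2@6:L b3@7:R]
Beat 5 (R): throw ball1 h=5 -> lands@10:L; in-air after throw: [b2@6:L b3@7:R b1@10:L]
Beat 6 (L): throw ball2 h=5 -> lands@11:R; in-air after throw: [b3@7:R b1@10:L b2@11:R]
Beat 7 (R): throw ball3 h=1 -> lands@8:L; in-air after throw: [b3@8:L b1@10:L b2@11:R]
Beat 8 (L): throw ball3 h=1 -> lands@9:R; in-air after throw: [b3@9:R b1@10:L b2@11:R]
Beat 9 (R): throw ball3 h=3 -> lands@12:L; in-air after throw: [b1@10:L b2@11:R b3@12:L]
Beat 10 (L): throw ball1 h=5 -> lands@15:R; in-air after throw: [b2@11:R b3@12:L b1@15:R]
Ball 1: thrown@0 h=5 -> first land @5; rethrown@5 h=5 -> second land @10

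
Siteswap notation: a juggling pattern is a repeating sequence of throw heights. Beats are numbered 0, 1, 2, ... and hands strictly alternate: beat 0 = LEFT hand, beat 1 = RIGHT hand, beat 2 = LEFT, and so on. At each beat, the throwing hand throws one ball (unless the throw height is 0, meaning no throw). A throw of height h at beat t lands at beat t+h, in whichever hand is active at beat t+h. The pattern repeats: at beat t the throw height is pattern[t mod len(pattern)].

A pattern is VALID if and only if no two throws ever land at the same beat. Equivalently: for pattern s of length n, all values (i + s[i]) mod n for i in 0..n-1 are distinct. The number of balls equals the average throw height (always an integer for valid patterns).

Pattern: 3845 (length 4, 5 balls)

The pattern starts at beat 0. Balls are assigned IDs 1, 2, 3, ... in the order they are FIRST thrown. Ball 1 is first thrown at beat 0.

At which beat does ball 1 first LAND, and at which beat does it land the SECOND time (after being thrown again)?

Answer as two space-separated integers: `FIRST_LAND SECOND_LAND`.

Answer: 3 8

Derivation:
Beat 0 (L): throw ball1 h=3 -> lands@3:R; in-air after throw: [b1@3:R]
Beat 1 (R): throw ball2 h=8 -> lands@9:R; in-air after throw: [b1@3:R b2@9:R]
Beat 2 (L): throw ball3 h=4 -> lands@6:L; in-air after throw: [b1@3:R b3@6:L b2@9:R]
Beat 3 (R): throw ball1 h=5 -> lands@8:L; in-air after throw: [b3@6:L b1@8:L b2@9:R]
Beat 4 (L): throw ball4 h=3 -> lands@7:R; in-air after throw: [b3@6:L b4@7:R b1@8:L b2@9:R]
Beat 5 (R): throw ball5 h=8 -> lands@13:R; in-air after throw: [b3@6:L b4@7:R b1@8:L b2@9:R b5@13:R]
Beat 6 (L): throw ball3 h=4 -> lands@10:L; in-air after throw: [b4@7:R b1@8:L b2@9:R b3@10:L b5@13:R]
Beat 7 (R): throw ball4 h=5 -> lands@12:L; in-air after throw: [b1@8:L b2@9:R b3@10:L b4@12:L b5@13:R]
Beat 8 (L): throw ball1 h=3 -> lands@11:R; in-air after throw: [b2@9:R b3@10:L b1@11:R b4@12:L b5@13:R]
Ball 1: thrown@0 h=3 -> first land @3; rethrown@3 h=5 -> second land @8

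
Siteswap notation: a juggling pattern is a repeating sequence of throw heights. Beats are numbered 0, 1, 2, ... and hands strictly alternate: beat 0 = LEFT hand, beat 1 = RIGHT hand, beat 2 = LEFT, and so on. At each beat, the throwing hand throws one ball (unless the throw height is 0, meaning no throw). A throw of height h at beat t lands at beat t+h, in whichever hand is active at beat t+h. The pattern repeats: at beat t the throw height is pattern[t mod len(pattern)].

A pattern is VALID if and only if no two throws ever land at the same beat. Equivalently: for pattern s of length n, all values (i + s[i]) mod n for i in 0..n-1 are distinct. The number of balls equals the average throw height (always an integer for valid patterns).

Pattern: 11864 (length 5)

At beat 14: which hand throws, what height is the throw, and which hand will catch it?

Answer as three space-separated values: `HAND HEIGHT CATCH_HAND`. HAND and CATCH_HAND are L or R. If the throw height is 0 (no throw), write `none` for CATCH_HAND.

Answer: L 4 L

Derivation:
Beat 14: 14 mod 2 = 0, so hand = L
Throw height = pattern[14 mod 5] = pattern[4] = 4
Lands at beat 14+4=18, 18 mod 2 = 0, so catch hand = L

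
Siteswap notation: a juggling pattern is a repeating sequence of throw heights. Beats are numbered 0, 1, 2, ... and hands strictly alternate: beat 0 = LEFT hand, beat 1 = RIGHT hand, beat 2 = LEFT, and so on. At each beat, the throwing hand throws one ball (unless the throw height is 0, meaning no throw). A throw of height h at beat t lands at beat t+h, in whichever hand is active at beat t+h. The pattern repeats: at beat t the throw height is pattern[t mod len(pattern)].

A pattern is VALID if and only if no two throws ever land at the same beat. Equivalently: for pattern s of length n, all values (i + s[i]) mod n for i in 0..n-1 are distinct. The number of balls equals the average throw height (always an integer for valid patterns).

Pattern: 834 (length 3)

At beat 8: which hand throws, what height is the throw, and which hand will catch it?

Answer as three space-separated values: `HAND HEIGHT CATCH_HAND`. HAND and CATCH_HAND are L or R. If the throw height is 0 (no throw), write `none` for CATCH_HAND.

Beat 8: 8 mod 2 = 0, so hand = L
Throw height = pattern[8 mod 3] = pattern[2] = 4
Lands at beat 8+4=12, 12 mod 2 = 0, so catch hand = L

Answer: L 4 L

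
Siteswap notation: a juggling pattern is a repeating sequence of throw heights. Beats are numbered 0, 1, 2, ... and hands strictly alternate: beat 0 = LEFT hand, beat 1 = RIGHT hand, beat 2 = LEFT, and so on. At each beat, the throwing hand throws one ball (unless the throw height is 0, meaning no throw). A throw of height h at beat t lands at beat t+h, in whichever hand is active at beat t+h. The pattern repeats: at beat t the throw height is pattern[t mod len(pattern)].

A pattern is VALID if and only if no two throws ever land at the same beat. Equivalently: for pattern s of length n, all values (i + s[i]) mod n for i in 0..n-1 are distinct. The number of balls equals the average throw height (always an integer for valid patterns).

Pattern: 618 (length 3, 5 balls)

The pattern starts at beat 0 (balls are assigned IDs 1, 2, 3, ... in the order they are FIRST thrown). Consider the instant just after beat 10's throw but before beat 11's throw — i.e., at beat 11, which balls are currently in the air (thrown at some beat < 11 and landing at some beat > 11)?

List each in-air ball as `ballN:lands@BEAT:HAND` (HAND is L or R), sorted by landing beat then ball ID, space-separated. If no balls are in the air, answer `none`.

Beat 0 (L): throw ball1 h=6 -> lands@6:L; in-air after throw: [b1@6:L]
Beat 1 (R): throw ball2 h=1 -> lands@2:L; in-air after throw: [b2@2:L b1@6:L]
Beat 2 (L): throw ball2 h=8 -> lands@10:L; in-air after throw: [b1@6:L b2@10:L]
Beat 3 (R): throw ball3 h=6 -> lands@9:R; in-air after throw: [b1@6:L b3@9:R b2@10:L]
Beat 4 (L): throw ball4 h=1 -> lands@5:R; in-air after throw: [b4@5:R b1@6:L b3@9:R b2@10:L]
Beat 5 (R): throw ball4 h=8 -> lands@13:R; in-air after throw: [b1@6:L b3@9:R b2@10:L b4@13:R]
Beat 6 (L): throw ball1 h=6 -> lands@12:L; in-air after throw: [b3@9:R b2@10:L b1@12:L b4@13:R]
Beat 7 (R): throw ball5 h=1 -> lands@8:L; in-air after throw: [b5@8:L b3@9:R b2@10:L b1@12:L b4@13:R]
Beat 8 (L): throw ball5 h=8 -> lands@16:L; in-air after throw: [b3@9:R b2@10:L b1@12:L b4@13:R b5@16:L]
Beat 9 (R): throw ball3 h=6 -> lands@15:R; in-air after throw: [b2@10:L b1@12:L b4@13:R b3@15:R b5@16:L]
Beat 10 (L): throw ball2 h=1 -> lands@11:R; in-air after throw: [b2@11:R b1@12:L b4@13:R b3@15:R b5@16:L]
Beat 11 (R): throw ball2 h=8 -> lands@19:R; in-air after throw: [b1@12:L b4@13:R b3@15:R b5@16:L b2@19:R]

Answer: ball1:lands@12:L ball4:lands@13:R ball3:lands@15:R ball5:lands@16:L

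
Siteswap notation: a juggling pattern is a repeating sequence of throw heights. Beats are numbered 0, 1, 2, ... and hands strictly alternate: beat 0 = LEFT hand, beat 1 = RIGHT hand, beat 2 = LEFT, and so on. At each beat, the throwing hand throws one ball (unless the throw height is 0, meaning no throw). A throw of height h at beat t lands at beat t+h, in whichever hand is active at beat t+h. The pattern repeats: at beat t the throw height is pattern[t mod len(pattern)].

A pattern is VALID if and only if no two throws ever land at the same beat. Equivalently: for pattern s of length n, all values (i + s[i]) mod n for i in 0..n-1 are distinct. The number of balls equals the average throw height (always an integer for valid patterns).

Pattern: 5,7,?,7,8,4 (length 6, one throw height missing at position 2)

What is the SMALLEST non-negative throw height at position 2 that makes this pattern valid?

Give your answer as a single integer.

Answer: 5

Derivation:
i=0: (0 + 5) mod 6 = 5
i=1: (1 + 7) mod 6 = 2
i=2: s[i]=? (unknown)
i=3: (3 + 7) mod 6 = 4
i=4: (4 + 8) mod 6 = 0
i=5: (5 + 4) mod 6 = 3
Known residues: [0, 2, 3, 4, 5]; need a permutation of 0..5, so missing residue r = 1
Need (2 + s) mod 6 = 1; smallest s = (1 - 2) mod 6 = 5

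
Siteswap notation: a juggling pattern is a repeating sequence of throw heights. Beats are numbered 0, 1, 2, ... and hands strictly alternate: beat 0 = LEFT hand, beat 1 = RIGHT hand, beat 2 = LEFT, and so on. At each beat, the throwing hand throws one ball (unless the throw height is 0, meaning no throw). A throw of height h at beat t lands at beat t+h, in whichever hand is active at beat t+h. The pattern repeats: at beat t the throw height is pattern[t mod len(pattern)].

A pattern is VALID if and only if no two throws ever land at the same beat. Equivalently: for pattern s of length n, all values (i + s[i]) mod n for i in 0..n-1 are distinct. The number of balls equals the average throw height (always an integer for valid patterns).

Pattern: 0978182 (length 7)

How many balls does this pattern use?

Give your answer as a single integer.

Answer: 5

Derivation:
Pattern = [0, 9, 7, 8, 1, 8, 2], length n = 7
  position 0: throw height = 0, running sum = 0
  position 1: throw height = 9, running sum = 9
  position 2: throw height = 7, running sum = 16
  position 3: throw height = 8, running sum = 24
  position 4: throw height = 1, running sum = 25
  position 5: throw height = 8, running sum = 33
  position 6: throw height = 2, running sum = 35
Total sum = 35; balls = sum / n = 35 / 7 = 5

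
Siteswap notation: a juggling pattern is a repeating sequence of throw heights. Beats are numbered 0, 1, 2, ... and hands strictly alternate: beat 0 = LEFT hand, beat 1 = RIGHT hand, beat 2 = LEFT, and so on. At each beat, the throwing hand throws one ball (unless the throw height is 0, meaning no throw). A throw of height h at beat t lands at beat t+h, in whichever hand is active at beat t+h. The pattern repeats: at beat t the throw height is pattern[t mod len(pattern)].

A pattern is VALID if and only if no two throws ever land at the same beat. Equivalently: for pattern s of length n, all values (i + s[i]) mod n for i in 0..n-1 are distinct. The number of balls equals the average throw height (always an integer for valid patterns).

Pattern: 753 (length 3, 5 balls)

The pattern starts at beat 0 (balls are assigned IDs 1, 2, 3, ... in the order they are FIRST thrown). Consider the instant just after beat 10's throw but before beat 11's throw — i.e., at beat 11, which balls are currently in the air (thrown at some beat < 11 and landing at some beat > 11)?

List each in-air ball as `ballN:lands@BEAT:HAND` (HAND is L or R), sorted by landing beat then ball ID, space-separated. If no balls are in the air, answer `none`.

Beat 0 (L): throw ball1 h=7 -> lands@7:R; in-air after throw: [b1@7:R]
Beat 1 (R): throw ball2 h=5 -> lands@6:L; in-air after throw: [b2@6:L b1@7:R]
Beat 2 (L): throw ball3 h=3 -> lands@5:R; in-air after throw: [b3@5:R b2@6:L b1@7:R]
Beat 3 (R): throw ball4 h=7 -> lands@10:L; in-air after throw: [b3@5:R b2@6:L b1@7:R b4@10:L]
Beat 4 (L): throw ball5 h=5 -> lands@9:R; in-air after throw: [b3@5:R b2@6:L b1@7:R b5@9:R b4@10:L]
Beat 5 (R): throw ball3 h=3 -> lands@8:L; in-air after throw: [b2@6:L b1@7:R b3@8:L b5@9:R b4@10:L]
Beat 6 (L): throw ball2 h=7 -> lands@13:R; in-air after throw: [b1@7:R b3@8:L b5@9:R b4@10:L b2@13:R]
Beat 7 (R): throw ball1 h=5 -> lands@12:L; in-air after throw: [b3@8:L b5@9:R b4@10:L b1@12:L b2@13:R]
Beat 8 (L): throw ball3 h=3 -> lands@11:R; in-air after throw: [b5@9:R b4@10:L b3@11:R b1@12:L b2@13:R]
Beat 9 (R): throw ball5 h=7 -> lands@16:L; in-air after throw: [b4@10:L b3@11:R b1@12:L b2@13:R b5@16:L]
Beat 10 (L): throw ball4 h=5 -> lands@15:R; in-air after throw: [b3@11:R b1@12:L b2@13:R b4@15:R b5@16:L]
Beat 11 (R): throw ball3 h=3 -> lands@14:L; in-air after throw: [b1@12:L b2@13:R b3@14:L b4@15:R b5@16:L]

Answer: ball1:lands@12:L ball2:lands@13:R ball4:lands@15:R ball5:lands@16:L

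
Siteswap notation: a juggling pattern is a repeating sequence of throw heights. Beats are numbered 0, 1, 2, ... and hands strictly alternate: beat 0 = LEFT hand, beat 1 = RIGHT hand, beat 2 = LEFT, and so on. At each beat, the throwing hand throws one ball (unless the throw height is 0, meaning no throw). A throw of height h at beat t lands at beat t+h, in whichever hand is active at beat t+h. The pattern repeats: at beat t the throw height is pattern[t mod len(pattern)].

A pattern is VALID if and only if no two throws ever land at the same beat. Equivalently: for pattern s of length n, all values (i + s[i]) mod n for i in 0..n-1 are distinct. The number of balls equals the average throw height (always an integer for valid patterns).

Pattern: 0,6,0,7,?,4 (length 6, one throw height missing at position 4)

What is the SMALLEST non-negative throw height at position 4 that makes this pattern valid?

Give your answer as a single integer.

i=0: (0 + 0) mod 6 = 0
i=1: (1 + 6) mod 6 = 1
i=2: (2 + 0) mod 6 = 2
i=3: (3 + 7) mod 6 = 4
i=4: s[i]=? (unknown)
i=5: (5 + 4) mod 6 = 3
Known residues: [0, 1, 2, 3, 4]; need a permutation of 0..5, so missing residue r = 5
Need (4 + s) mod 6 = 5; smallest s = (5 - 4) mod 6 = 1

Answer: 1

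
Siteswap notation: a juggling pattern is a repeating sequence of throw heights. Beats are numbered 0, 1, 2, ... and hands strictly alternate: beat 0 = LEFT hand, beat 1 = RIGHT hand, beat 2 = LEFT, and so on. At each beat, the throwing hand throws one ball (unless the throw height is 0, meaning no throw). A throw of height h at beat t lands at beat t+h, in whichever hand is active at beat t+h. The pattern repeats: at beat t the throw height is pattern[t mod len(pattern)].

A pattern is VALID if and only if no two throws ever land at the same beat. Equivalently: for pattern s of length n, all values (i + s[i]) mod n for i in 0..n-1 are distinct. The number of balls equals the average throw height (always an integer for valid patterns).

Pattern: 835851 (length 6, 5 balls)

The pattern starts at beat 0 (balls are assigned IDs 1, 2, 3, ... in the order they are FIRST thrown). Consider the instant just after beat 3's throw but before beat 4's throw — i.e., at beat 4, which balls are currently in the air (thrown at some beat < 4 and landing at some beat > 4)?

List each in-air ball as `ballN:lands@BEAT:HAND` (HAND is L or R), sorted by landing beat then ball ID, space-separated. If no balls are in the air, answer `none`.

Beat 0 (L): throw ball1 h=8 -> lands@8:L; in-air after throw: [b1@8:L]
Beat 1 (R): throw ball2 h=3 -> lands@4:L; in-air after throw: [b2@4:L b1@8:L]
Beat 2 (L): throw ball3 h=5 -> lands@7:R; in-air after throw: [b2@4:L b3@7:R b1@8:L]
Beat 3 (R): throw ball4 h=8 -> lands@11:R; in-air after throw: [b2@4:L b3@7:R b1@8:L b4@11:R]
Beat 4 (L): throw ball2 h=5 -> lands@9:R; in-air after throw: [b3@7:R b1@8:L b2@9:R b4@11:R]

Answer: ball3:lands@7:R ball1:lands@8:L ball4:lands@11:R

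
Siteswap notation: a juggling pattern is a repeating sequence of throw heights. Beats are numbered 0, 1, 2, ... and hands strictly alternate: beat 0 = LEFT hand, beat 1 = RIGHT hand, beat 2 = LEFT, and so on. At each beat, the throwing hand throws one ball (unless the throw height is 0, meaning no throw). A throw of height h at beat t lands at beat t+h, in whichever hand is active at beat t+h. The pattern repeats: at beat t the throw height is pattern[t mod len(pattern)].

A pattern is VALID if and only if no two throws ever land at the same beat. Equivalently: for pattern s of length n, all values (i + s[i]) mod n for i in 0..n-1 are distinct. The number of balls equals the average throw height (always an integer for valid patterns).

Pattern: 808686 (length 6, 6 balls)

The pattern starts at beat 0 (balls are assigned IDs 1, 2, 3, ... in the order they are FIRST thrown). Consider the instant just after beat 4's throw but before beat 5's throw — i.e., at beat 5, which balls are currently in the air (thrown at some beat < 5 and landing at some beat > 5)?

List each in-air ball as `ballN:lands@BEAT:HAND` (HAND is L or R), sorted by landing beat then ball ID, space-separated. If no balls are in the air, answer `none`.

Beat 0 (L): throw ball1 h=8 -> lands@8:L; in-air after throw: [b1@8:L]
Beat 2 (L): throw ball2 h=8 -> lands@10:L; in-air after throw: [b1@8:L b2@10:L]
Beat 3 (R): throw ball3 h=6 -> lands@9:R; in-air after throw: [b1@8:L b3@9:R b2@10:L]
Beat 4 (L): throw ball4 h=8 -> lands@12:L; in-air after throw: [b1@8:L b3@9:R b2@10:L b4@12:L]
Beat 5 (R): throw ball5 h=6 -> lands@11:R; in-air after throw: [b1@8:L b3@9:R b2@10:L b5@11:R b4@12:L]

Answer: ball1:lands@8:L ball3:lands@9:R ball2:lands@10:L ball4:lands@12:L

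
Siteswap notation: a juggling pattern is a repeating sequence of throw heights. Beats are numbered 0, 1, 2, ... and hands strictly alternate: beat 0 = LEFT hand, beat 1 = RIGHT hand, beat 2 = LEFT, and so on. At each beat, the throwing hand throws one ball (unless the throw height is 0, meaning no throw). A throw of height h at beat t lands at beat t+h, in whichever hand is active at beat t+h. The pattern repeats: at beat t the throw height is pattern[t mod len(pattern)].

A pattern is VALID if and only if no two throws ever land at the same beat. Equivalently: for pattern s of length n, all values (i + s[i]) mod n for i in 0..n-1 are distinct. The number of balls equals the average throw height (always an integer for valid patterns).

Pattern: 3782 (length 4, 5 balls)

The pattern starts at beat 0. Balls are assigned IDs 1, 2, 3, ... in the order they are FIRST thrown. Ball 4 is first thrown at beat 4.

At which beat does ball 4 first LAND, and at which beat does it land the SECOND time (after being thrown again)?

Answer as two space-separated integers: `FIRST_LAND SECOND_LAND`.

Answer: 7 9

Derivation:
Beat 0 (L): throw ball1 h=3 -> lands@3:R; in-air after throw: [b1@3:R]
Beat 1 (R): throw ball2 h=7 -> lands@8:L; in-air after throw: [b1@3:R b2@8:L]
Beat 2 (L): throw ball3 h=8 -> lands@10:L; in-air after throw: [b1@3:R b2@8:L b3@10:L]
Beat 3 (R): throw ball1 h=2 -> lands@5:R; in-air after throw: [b1@5:R b2@8:L b3@10:L]
Beat 4 (L): throw ball4 h=3 -> lands@7:R; in-air after throw: [b1@5:R b4@7:R b2@8:L b3@10:L]
Beat 5 (R): throw ball1 h=7 -> lands@12:L; in-air after throw: [b4@7:R b2@8:L b3@10:L b1@12:L]
Beat 6 (L): throw ball5 h=8 -> lands@14:L; in-air after throw: [b4@7:R b2@8:L b3@10:L b1@12:L b5@14:L]
Beat 7 (R): throw ball4 h=2 -> lands@9:R; in-air after throw: [b2@8:L b4@9:R b3@10:L b1@12:L b5@14:L]
Beat 8 (L): throw ball2 h=3 -> lands@11:R; in-air after throw: [b4@9:R b3@10:L b2@11:R b1@12:L b5@14:L]
Beat 9 (R): throw ball4 h=7 -> lands@16:L; in-air after throw: [b3@10:L b2@11:R b1@12:L b5@14:L b4@16:L]
Ball 4: thrown@4 h=3 -> first land @7; rethrown@7 h=2 -> second land @9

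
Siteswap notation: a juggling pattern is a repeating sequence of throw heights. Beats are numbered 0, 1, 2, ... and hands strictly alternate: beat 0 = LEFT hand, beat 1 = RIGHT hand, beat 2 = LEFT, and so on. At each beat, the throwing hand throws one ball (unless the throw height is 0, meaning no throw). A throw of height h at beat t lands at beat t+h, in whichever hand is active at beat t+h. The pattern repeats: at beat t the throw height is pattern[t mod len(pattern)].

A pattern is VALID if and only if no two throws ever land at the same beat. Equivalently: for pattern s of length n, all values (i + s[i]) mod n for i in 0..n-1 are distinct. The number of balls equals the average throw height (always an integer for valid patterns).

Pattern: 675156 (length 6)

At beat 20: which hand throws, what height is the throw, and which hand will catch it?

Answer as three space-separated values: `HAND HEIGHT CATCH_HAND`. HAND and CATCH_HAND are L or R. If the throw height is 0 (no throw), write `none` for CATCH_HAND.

Beat 20: 20 mod 2 = 0, so hand = L
Throw height = pattern[20 mod 6] = pattern[2] = 5
Lands at beat 20+5=25, 25 mod 2 = 1, so catch hand = R

Answer: L 5 R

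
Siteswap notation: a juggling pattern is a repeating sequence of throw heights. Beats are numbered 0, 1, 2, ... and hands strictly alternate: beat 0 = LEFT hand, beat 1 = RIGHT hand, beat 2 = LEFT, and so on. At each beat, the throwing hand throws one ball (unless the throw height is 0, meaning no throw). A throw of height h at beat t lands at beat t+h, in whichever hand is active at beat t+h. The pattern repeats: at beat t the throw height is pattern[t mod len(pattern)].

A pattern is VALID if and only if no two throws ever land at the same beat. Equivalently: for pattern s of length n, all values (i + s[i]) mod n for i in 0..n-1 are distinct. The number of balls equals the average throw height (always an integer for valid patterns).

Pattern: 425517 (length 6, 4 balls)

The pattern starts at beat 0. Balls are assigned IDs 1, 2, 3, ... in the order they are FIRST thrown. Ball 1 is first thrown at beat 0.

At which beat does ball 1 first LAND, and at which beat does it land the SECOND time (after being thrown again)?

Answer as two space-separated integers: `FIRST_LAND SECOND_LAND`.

Answer: 4 5

Derivation:
Beat 0 (L): throw ball1 h=4 -> lands@4:L; in-air after throw: [b1@4:L]
Beat 1 (R): throw ball2 h=2 -> lands@3:R; in-air after throw: [b2@3:R b1@4:L]
Beat 2 (L): throw ball3 h=5 -> lands@7:R; in-air after throw: [b2@3:R b1@4:L b3@7:R]
Beat 3 (R): throw ball2 h=5 -> lands@8:L; in-air after throw: [b1@4:L b3@7:R b2@8:L]
Beat 4 (L): throw ball1 h=1 -> lands@5:R; in-air after throw: [b1@5:R b3@7:R b2@8:L]
Beat 5 (R): throw ball1 h=7 -> lands@12:L; in-air after throw: [b3@7:R b2@8:L b1@12:L]
Ball 1: thrown@0 h=4 -> first land @4; rethrown@4 h=1 -> second land @5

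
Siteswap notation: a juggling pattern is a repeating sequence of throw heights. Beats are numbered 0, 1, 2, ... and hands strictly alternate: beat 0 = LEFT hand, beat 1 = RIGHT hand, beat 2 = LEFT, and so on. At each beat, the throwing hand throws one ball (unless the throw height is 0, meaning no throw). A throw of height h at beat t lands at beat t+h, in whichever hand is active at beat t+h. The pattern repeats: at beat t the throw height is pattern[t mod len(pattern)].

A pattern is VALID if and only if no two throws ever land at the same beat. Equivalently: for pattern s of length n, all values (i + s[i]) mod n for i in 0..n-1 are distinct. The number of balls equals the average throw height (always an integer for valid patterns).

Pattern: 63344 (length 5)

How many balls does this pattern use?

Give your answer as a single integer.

Pattern = [6, 3, 3, 4, 4], length n = 5
  position 0: throw height = 6, running sum = 6
  position 1: throw height = 3, running sum = 9
  position 2: throw height = 3, running sum = 12
  position 3: throw height = 4, running sum = 16
  position 4: throw height = 4, running sum = 20
Total sum = 20; balls = sum / n = 20 / 5 = 4

Answer: 4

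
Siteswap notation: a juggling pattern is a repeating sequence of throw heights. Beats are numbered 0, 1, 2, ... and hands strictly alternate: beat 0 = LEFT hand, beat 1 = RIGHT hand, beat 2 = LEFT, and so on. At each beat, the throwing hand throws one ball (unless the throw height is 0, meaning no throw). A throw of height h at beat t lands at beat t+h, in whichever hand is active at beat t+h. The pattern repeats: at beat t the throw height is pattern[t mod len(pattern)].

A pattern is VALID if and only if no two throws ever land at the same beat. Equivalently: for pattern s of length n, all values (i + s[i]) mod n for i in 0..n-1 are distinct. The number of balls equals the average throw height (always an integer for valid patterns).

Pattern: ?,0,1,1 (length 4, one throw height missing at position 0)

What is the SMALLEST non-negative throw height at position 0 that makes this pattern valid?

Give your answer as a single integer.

Answer: 2

Derivation:
i=0: s[i]=? (unknown)
i=1: (1 + 0) mod 4 = 1
i=2: (2 + 1) mod 4 = 3
i=3: (3 + 1) mod 4 = 0
Known residues: [0, 1, 3]; need a permutation of 0..3, so missing residue r = 2
Need (0 + s) mod 4 = 2; smallest s = (2 - 0) mod 4 = 2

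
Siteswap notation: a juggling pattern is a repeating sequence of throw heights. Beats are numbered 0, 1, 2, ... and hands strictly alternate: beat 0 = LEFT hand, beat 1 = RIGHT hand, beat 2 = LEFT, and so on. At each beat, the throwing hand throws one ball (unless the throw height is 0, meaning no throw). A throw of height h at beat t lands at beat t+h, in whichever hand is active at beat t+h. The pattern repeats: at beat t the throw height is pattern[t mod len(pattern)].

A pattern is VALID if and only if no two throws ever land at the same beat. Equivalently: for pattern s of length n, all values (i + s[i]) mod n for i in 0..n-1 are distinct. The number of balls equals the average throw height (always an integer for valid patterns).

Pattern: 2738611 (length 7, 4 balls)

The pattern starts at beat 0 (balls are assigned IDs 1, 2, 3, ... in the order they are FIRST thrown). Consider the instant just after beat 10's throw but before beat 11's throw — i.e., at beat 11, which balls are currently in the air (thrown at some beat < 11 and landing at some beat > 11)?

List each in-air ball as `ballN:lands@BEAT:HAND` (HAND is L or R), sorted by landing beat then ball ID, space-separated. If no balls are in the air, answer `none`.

Answer: ball1:lands@12:L ball2:lands@15:R ball4:lands@18:L

Derivation:
Beat 0 (L): throw ball1 h=2 -> lands@2:L; in-air after throw: [b1@2:L]
Beat 1 (R): throw ball2 h=7 -> lands@8:L; in-air after throw: [b1@2:L b2@8:L]
Beat 2 (L): throw ball1 h=3 -> lands@5:R; in-air after throw: [b1@5:R b2@8:L]
Beat 3 (R): throw ball3 h=8 -> lands@11:R; in-air after throw: [b1@5:R b2@8:L b3@11:R]
Beat 4 (L): throw ball4 h=6 -> lands@10:L; in-air after throw: [b1@5:R b2@8:L b4@10:L b3@11:R]
Beat 5 (R): throw ball1 h=1 -> lands@6:L; in-air after throw: [b1@6:L b2@8:L b4@10:L b3@11:R]
Beat 6 (L): throw ball1 h=1 -> lands@7:R; in-air after throw: [b1@7:R b2@8:L b4@10:L b3@11:R]
Beat 7 (R): throw ball1 h=2 -> lands@9:R; in-air after throw: [b2@8:L b1@9:R b4@10:L b3@11:R]
Beat 8 (L): throw ball2 h=7 -> lands@15:R; in-air after throw: [b1@9:R b4@10:L b3@11:R b2@15:R]
Beat 9 (R): throw ball1 h=3 -> lands@12:L; in-air after throw: [b4@10:L b3@11:R b1@12:L b2@15:R]
Beat 10 (L): throw ball4 h=8 -> lands@18:L; in-air after throw: [b3@11:R b1@12:L b2@15:R b4@18:L]
Beat 11 (R): throw ball3 h=6 -> lands@17:R; in-air after throw: [b1@12:L b2@15:R b3@17:R b4@18:L]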